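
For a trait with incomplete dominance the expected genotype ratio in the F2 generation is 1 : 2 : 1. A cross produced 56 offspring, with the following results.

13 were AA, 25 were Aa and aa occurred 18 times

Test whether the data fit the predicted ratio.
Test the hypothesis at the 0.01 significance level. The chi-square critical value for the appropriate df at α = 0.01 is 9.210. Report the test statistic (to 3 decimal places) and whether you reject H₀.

Ratio total = 4. Expected counts: 56×1/4 = 14, 56×2/4 = 28, 56×1/4 = 14.
AA: (13 − 14)²/14 = 1/14 = 0.0714
Aa: (25 − 28)²/28 = 9/28 = 0.3214
aa: (18 − 14)²/14 = 16/14 = 1.1429
Sum = 1.536
df = 2. Since 1.536 < 9.210, we do not reject H₀.

1.536; do not reject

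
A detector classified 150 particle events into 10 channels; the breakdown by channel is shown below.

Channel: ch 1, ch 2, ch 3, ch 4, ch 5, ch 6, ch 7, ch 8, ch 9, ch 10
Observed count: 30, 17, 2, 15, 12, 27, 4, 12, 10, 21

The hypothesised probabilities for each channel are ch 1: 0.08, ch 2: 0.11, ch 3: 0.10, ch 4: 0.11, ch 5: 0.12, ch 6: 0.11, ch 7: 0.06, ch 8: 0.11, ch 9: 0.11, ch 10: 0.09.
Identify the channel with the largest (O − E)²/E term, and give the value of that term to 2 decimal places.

ch 1, 27.00

Expected counts E_i = n·p_i: 150×0.08 = 12, 150×0.11 = 16.5, 150×0.10 = 15, 150×0.11 = 16.5, 150×0.12 = 18, 150×0.11 = 16.5, 150×0.06 = 9, 150×0.11 = 16.5, 150×0.11 = 16.5, 150×0.09 = 13.5.
ch 1: (30 − 12)²/12 = 324/12 = 27.000
ch 2: (17 − 16.5)²/16.5 = 0.25/16.5 = 0.015
ch 3: (2 − 15)²/15 = 169/15 = 11.267
ch 4: (15 − 16.5)²/16.5 = 2.25/16.5 = 0.136
ch 5: (12 − 18)²/18 = 36/18 = 2.000
ch 6: (27 − 16.5)²/16.5 = 110.25/16.5 = 6.682
ch 7: (4 − 9)²/9 = 25/9 = 2.778
ch 8: (12 − 16.5)²/16.5 = 20.25/16.5 = 1.227
ch 9: (10 − 16.5)²/16.5 = 42.25/16.5 = 2.561
ch 10: (21 − 13.5)²/13.5 = 56.25/13.5 = 4.167
The largest term is for ch 1: 27.00.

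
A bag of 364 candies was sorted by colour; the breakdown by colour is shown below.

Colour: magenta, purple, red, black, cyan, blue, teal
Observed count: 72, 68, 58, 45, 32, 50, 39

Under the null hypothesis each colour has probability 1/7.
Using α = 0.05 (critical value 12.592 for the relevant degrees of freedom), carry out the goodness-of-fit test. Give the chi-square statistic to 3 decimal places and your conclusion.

Expected count for each of the 7 categories: 364/7 = 52.
magenta: (72 − 52)²/52 = 400/52 = 7.6923
purple: (68 − 52)²/52 = 256/52 = 4.9231
red: (58 − 52)²/52 = 36/52 = 0.6923
black: (45 − 52)²/52 = 49/52 = 0.9423
cyan: (32 − 52)²/52 = 400/52 = 7.6923
blue: (50 − 52)²/52 = 4/52 = 0.0769
teal: (39 − 52)²/52 = 169/52 = 3.2500
Sum = 25.269
df = 6. Since 25.269 > 12.592, we reject H₀.

25.269; reject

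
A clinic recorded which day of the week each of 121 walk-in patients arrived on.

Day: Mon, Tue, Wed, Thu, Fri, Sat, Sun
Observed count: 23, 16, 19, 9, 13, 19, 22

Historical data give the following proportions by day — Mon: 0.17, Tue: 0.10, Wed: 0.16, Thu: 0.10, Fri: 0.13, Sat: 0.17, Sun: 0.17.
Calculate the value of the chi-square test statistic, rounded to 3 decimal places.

3.038

Expected counts E_i = n·p_i: 121×0.17 = 20.57, 121×0.10 = 12.1, 121×0.16 = 19.36, 121×0.10 = 12.1, 121×0.13 = 15.73, 121×0.17 = 20.57, 121×0.17 = 20.57.
χ² = (23−20.57)²/20.57 + (16−12.1)²/12.1 + (19−19.36)²/19.36 + (9−12.1)²/12.1 + (13−15.73)²/15.73 + (19−20.57)²/20.57 + (22−20.57)²/20.57
   = 0.2871 + 1.2570 + 0.0067 + 0.7942 + 0.4738 + 0.1198 + 0.0994
Sum = 3.038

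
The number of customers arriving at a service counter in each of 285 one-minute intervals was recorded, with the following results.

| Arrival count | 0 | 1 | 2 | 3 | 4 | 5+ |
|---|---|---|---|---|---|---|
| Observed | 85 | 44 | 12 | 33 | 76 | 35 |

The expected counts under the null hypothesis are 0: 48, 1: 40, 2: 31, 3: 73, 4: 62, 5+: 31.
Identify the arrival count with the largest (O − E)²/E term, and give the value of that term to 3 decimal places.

χ² = (85−48)²/48 + (44−40)²/40 + (12−31)²/31 + (33−73)²/73 + (76−62)²/62 + (35−31)²/31
   = 28.5208 + 0.4000 + 11.6452 + 21.9178 + 3.1613 + 0.5161
The largest term is for 0: 28.521.

0, 28.521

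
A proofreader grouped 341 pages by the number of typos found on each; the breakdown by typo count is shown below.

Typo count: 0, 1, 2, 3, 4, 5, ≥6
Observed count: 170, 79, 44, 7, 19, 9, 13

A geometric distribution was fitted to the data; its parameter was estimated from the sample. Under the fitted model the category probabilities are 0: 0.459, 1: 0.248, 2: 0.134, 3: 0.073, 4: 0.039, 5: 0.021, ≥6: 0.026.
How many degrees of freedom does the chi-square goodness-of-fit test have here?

5

There are k = 7 categories and 1 parameter estimated from the data, so df = 7 − 1 − 1 = 5.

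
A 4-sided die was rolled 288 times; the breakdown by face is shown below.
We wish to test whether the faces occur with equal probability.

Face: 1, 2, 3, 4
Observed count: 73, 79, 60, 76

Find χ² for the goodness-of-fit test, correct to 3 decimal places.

Under H₀ each category has probability 1/4, so each expected count is 288/4 = 72.
1: (73 − 72)²/72 = 1/72 = 0.0139
2: (79 − 72)²/72 = 49/72 = 0.6806
3: (60 − 72)²/72 = 144/72 = 2.0000
4: (76 − 72)²/72 = 16/72 = 0.2222
Sum = 2.917

2.917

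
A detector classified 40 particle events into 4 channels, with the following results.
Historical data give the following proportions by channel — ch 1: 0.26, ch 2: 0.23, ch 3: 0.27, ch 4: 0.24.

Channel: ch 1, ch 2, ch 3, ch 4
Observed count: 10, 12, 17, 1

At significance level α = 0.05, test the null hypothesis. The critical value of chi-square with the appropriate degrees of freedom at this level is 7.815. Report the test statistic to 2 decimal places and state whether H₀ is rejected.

Expected counts E_i = n·p_i: 40×0.26 = 10.4, 40×0.23 = 9.2, 40×0.27 = 10.8, 40×0.24 = 9.6.
χ² = (10−10.4)²/10.4 + (12−9.2)²/9.2 + (17−10.8)²/10.8 + (1−9.6)²/9.6
   = 0.015 + 0.852 + 3.559 + 7.704
Sum = 12.13
df = 3. Since 12.13 > 7.815, we reject H₀.

12.13; reject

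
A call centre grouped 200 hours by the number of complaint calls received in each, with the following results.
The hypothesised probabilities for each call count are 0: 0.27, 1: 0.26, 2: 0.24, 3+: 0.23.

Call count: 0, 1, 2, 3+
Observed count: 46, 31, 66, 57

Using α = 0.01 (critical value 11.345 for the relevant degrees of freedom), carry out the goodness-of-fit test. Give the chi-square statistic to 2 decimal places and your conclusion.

Expected counts E_i = n·p_i: 200×0.27 = 54, 200×0.26 = 52, 200×0.24 = 48, 200×0.23 = 46.
0: (46 − 54)²/54 = 64/54 = 1.185
1: (31 − 52)²/52 = 441/52 = 8.481
2: (66 − 48)²/48 = 324/48 = 6.750
3+: (57 − 46)²/46 = 121/46 = 2.630
Sum = 19.05
df = 3. Since 19.05 > 11.345, we reject H₀.

19.05; reject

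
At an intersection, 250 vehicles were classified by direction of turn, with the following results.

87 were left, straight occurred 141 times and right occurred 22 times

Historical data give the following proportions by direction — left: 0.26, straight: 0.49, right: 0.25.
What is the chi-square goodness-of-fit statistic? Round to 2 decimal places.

Expected counts E_i = n·p_i: 250×0.26 = 65, 250×0.49 = 122.5, 250×0.25 = 62.5.
left: (87 − 65)²/65 = 484/65 = 7.446
straight: (141 − 122.5)²/122.5 = 342.25/122.5 = 2.794
right: (22 − 62.5)²/62.5 = 1640.25/62.5 = 26.244
Sum = 36.48

36.48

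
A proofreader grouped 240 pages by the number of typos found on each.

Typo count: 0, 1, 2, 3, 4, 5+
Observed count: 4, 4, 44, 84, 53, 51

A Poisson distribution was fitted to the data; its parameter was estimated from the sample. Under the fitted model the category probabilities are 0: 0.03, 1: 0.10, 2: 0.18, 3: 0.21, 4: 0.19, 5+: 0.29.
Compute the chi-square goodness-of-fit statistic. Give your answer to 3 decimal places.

Expected counts E_i = n·p_i: 240×0.03 = 7.2, 240×0.10 = 24, 240×0.18 = 43.2, 240×0.21 = 50.4, 240×0.19 = 45.6, 240×0.29 = 69.6.
χ² = (4−7.2)²/7.2 + (4−24)²/24 + (44−43.2)²/43.2 + (84−50.4)²/50.4 + (53−45.6)²/45.6 + (51−69.6)²/69.6
   = 1.4222 + 16.6667 + 0.0148 + 22.4000 + 1.2009 + 4.9707
Sum = 46.675

46.675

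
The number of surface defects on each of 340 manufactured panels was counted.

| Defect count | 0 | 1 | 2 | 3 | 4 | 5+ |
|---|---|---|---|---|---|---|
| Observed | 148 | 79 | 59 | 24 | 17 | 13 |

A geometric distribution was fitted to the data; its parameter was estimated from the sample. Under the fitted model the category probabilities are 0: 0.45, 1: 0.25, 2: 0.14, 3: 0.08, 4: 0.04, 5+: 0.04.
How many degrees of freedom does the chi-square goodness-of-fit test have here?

There are k = 6 categories and 1 parameter estimated from the data, so df = 6 − 1 − 1 = 4.

4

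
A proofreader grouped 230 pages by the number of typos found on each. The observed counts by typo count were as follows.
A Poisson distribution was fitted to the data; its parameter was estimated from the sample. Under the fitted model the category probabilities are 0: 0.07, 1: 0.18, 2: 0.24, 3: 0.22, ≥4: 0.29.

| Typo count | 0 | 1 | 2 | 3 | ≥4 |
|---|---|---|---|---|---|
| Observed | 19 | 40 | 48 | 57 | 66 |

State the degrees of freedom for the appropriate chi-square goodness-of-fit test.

3

There are k = 5 categories and 1 parameter estimated from the data, so df = 5 − 1 − 1 = 3.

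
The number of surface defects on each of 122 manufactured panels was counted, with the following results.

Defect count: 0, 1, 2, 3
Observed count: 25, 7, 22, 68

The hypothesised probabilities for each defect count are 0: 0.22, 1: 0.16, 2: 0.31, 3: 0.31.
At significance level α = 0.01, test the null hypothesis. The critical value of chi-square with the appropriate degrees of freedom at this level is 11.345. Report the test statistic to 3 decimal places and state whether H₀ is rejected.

Expected counts E_i = n·p_i: 122×0.22 = 26.84, 122×0.16 = 19.52, 122×0.31 = 37.82, 122×0.31 = 37.82.
χ² = (25−26.84)²/26.84 + (7−19.52)²/19.52 + (22−37.82)²/37.82 + (68−37.82)²/37.82
   = 0.1261 + 8.0302 + 6.6175 + 24.0834
Sum = 38.857
df = 3. Since 38.857 > 11.345, we reject H₀.

38.857; reject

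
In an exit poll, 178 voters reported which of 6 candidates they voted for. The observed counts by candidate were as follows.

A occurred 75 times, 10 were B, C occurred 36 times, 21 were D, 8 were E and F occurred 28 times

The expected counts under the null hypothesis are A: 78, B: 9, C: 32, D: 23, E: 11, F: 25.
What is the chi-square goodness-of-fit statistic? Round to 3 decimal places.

2.079

χ² = (75−78)²/78 + (10−9)²/9 + (36−32)²/32 + (21−23)²/23 + (8−11)²/11 + (28−25)²/25
   = 0.1154 + 0.1111 + 0.5000 + 0.1739 + 0.8182 + 0.3600
Sum = 2.079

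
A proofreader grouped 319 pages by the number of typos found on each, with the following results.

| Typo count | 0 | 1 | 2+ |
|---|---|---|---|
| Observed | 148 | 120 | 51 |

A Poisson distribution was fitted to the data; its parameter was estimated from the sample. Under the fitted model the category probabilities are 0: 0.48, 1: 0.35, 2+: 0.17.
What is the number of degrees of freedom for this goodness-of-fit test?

1

There are k = 3 categories and 1 parameter estimated from the data, so df = 3 − 1 − 1 = 1.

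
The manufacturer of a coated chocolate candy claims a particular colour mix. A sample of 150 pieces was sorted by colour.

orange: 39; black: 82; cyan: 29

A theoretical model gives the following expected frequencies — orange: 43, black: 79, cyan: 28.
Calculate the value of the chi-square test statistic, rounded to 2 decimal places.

0.52

orange: (39 − 43)²/43 = 16/43 = 0.372
black: (82 − 79)²/79 = 9/79 = 0.114
cyan: (29 − 28)²/28 = 1/28 = 0.036
Sum = 0.52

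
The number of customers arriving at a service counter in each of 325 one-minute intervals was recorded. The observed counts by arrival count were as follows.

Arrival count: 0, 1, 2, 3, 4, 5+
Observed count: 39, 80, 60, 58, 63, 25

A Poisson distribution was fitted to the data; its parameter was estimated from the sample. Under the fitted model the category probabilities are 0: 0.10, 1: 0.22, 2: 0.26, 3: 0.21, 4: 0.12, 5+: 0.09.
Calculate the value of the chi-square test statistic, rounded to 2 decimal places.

26.34

Expected counts E_i = n·p_i: 325×0.10 = 32.5, 325×0.22 = 71.5, 325×0.26 = 84.5, 325×0.21 = 68.25, 325×0.12 = 39, 325×0.09 = 29.25.
cat         O        E   (O−E)²/E
0          39     32.5      1.300
1          80     71.5      1.010
2          60     84.5      7.104
3          58    68.25      1.539
4          63       39     14.769
5+         25    29.25      0.618
Sum = 26.34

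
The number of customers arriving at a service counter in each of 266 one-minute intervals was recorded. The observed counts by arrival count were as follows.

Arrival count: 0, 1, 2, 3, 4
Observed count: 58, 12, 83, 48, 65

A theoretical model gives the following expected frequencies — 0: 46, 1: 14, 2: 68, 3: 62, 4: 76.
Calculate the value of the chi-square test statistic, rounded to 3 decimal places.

χ² = (58−46)²/46 + (12−14)²/14 + (83−68)²/68 + (48−62)²/62 + (65−76)²/76
   = 3.1304 + 0.2857 + 3.3088 + 3.1613 + 1.5921
Sum = 11.478

11.478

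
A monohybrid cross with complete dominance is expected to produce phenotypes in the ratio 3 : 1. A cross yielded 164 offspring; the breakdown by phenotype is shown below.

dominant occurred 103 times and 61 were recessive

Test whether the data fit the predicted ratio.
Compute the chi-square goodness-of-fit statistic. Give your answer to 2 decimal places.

Ratio total = 4. Expected counts: 164×3/4 = 123, 164×1/4 = 41.
χ² = (103−123)²/123 + (61−41)²/41
   = 3.252 + 9.756
Sum = 13.01

13.01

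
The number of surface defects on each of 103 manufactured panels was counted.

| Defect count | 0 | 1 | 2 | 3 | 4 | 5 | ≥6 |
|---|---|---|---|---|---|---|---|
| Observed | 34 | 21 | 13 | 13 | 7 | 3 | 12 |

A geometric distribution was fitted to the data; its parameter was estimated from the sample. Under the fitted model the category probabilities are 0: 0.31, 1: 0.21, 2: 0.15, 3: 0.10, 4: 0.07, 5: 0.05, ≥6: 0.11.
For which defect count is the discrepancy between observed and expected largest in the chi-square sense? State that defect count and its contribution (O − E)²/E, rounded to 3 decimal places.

5, 0.898

Expected counts E_i = n·p_i: 103×0.31 = 31.93, 103×0.21 = 21.63, 103×0.15 = 15.45, 103×0.10 = 10.3, 103×0.07 = 7.21, 103×0.05 = 5.15, 103×0.11 = 11.33.
χ² = (34−31.93)²/31.93 + (21−21.63)²/21.63 + (13−15.45)²/15.45 + (13−10.3)²/10.3 + (7−7.21)²/7.21 + (3−5.15)²/5.15 + (12−11.33)²/11.33
   = 0.1342 + 0.0183 + 0.3885 + 0.7078 + 0.0061 + 0.8976 + 0.0396
The largest term is for 5: 0.898.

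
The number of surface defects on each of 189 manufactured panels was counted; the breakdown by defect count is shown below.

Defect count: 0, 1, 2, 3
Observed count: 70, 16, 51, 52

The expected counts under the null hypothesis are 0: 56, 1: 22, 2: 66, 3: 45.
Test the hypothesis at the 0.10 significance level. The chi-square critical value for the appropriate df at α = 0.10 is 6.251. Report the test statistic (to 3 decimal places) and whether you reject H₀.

9.634; reject

0: (70 − 56)²/56 = 196/56 = 3.5000
1: (16 − 22)²/22 = 36/22 = 1.6364
2: (51 − 66)²/66 = 225/66 = 3.4091
3: (52 − 45)²/45 = 49/45 = 1.0889
Sum = 9.634
df = 3. Since 9.634 > 6.251, we reject H₀.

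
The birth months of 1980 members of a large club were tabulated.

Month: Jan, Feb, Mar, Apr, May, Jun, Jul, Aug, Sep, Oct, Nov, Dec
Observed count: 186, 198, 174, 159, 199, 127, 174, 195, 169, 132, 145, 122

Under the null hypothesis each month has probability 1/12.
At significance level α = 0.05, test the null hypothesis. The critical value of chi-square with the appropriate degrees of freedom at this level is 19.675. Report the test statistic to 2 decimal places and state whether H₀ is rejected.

Expected count for each of the 12 categories: 1980/12 = 165.
Jan: (186 − 165)²/165 = 441/165 = 2.673
Feb: (198 − 165)²/165 = 1089/165 = 6.600
Mar: (174 − 165)²/165 = 81/165 = 0.491
Apr: (159 − 165)²/165 = 36/165 = 0.218
May: (199 − 165)²/165 = 1156/165 = 7.006
Jun: (127 − 165)²/165 = 1444/165 = 8.752
Jul: (174 − 165)²/165 = 81/165 = 0.491
Aug: (195 − 165)²/165 = 900/165 = 5.455
Sep: (169 − 165)²/165 = 16/165 = 0.097
Oct: (132 − 165)²/165 = 1089/165 = 6.600
Nov: (145 − 165)²/165 = 400/165 = 2.424
Dec: (122 − 165)²/165 = 1849/165 = 11.206
Sum = 52.01
df = 11. Since 52.01 > 19.675, we reject H₀.

52.01; reject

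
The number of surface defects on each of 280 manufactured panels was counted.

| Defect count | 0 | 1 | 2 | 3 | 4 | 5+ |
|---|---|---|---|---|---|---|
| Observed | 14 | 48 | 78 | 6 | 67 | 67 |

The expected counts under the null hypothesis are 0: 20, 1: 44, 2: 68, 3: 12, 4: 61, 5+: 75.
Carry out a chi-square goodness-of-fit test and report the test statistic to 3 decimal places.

0: (14 − 20)²/20 = 36/20 = 1.8000
1: (48 − 44)²/44 = 16/44 = 0.3636
2: (78 − 68)²/68 = 100/68 = 1.4706
3: (6 − 12)²/12 = 36/12 = 3.0000
4: (67 − 61)²/61 = 36/61 = 0.5902
5+: (67 − 75)²/75 = 64/75 = 0.8533
Sum = 8.078

8.078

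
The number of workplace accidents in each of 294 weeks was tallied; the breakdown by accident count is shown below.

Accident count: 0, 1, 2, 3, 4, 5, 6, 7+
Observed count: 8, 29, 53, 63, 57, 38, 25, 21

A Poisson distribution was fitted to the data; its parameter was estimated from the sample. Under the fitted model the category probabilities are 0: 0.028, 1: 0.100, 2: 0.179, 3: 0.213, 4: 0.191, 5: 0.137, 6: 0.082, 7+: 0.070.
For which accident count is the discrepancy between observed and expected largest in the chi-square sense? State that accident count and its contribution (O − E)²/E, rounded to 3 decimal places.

Expected counts E_i = n·p_i: 294×0.028 = 8.232, 294×0.100 = 29.4, 294×0.179 = 52.626, 294×0.213 = 62.622, 294×0.191 = 56.154, 294×0.137 = 40.278, 294×0.082 = 24.108, 294×0.070 = 20.58.
0: (8 − 8.232)²/8.232 = 0.053824/8.232 = 0.0065
1: (29 − 29.4)²/29.4 = 0.16/29.4 = 0.0054
2: (53 − 52.626)²/52.626 = 0.139876/52.626 = 0.0027
3: (63 − 62.622)²/62.622 = 0.142884/62.622 = 0.0023
4: (57 − 56.154)²/56.154 = 0.715716/56.154 = 0.0127
5: (38 − 40.278)²/40.278 = 5.189284/40.278 = 0.1288
6: (25 − 24.108)²/24.108 = 0.795664/24.108 = 0.0330
7+: (21 − 20.58)²/20.58 = 0.1764/20.58 = 0.0086
The largest term is for 5: 0.129.

5, 0.129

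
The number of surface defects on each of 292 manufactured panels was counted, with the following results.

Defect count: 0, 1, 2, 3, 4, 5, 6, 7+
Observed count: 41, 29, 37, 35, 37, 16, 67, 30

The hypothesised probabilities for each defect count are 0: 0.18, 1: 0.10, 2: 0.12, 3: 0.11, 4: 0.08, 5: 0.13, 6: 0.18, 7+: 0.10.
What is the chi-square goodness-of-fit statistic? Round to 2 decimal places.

Expected counts E_i = n·p_i: 292×0.18 = 52.56, 292×0.10 = 29.2, 292×0.12 = 35.04, 292×0.11 = 32.12, 292×0.08 = 23.36, 292×0.13 = 37.96, 292×0.18 = 52.56, 292×0.10 = 29.2.
cat         O        E   (O−E)²/E
0          41    52.56      2.542
1          29     29.2      0.001
2          37    35.04      0.110
3          35    32.12      0.258
4          37    23.36      7.964
5          16    37.96     12.704
6          67    52.56      3.967
7+         30     29.2      0.022
Sum = 27.57

27.57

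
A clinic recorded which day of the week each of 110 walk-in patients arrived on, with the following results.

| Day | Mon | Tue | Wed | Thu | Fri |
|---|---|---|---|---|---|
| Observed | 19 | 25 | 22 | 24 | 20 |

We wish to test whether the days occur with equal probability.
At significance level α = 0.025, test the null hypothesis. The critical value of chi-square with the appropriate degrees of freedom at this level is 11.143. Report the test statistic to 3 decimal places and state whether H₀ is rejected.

1.182; do not reject

Expected count for each of the 5 categories: 110/5 = 22.
χ² = (19−22)²/22 + (25−22)²/22 + (22−22)²/22 + (24−22)²/22 + (20−22)²/22
   = 0.4091 + 0.4091 + 0.0000 + 0.1818 + 0.1818
Sum = 1.182
df = 4. Since 1.182 < 11.143, we do not reject H₀.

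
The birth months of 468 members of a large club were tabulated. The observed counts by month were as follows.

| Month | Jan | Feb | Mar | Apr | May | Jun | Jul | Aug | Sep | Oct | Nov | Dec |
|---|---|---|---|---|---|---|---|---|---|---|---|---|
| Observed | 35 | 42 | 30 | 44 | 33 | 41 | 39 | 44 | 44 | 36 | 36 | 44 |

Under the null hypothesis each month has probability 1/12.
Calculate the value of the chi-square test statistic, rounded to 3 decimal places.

6.769

Under H₀ each category has probability 1/12, so each expected count is 468/12 = 39.
cat         O        E   (O−E)²/E
Jan        35       39     0.4103
Feb        42       39     0.2308
Mar        30       39     2.0769
Apr        44       39     0.6410
May        33       39     0.9231
Jun        41       39     0.1026
Jul        39       39     0.0000
Aug        44       39     0.6410
Sep        44       39     0.6410
Oct        36       39     0.2308
Nov        36       39     0.2308
Dec        44       39     0.6410
Sum = 6.769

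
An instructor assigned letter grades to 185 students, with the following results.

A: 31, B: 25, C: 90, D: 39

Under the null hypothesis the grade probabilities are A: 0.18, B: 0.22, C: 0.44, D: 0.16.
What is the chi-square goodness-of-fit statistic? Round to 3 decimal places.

Expected counts E_i = n·p_i: 185×0.18 = 33.3, 185×0.22 = 40.7, 185×0.44 = 81.4, 185×0.16 = 29.6.
A: (31 − 33.3)²/33.3 = 5.29/33.3 = 0.1589
B: (25 − 40.7)²/40.7 = 246.49/40.7 = 6.0563
C: (90 − 81.4)²/81.4 = 73.96/81.4 = 0.9086
D: (39 − 29.6)²/29.6 = 88.36/29.6 = 2.9851
Sum = 10.109

10.109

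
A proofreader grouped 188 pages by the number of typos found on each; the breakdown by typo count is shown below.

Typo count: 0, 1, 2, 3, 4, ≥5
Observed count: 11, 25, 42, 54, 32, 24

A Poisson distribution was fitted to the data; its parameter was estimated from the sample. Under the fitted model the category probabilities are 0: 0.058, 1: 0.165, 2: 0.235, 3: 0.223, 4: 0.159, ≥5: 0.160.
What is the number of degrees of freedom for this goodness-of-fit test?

There are k = 6 categories and 1 parameter estimated from the data, so df = 6 − 1 − 1 = 4.

4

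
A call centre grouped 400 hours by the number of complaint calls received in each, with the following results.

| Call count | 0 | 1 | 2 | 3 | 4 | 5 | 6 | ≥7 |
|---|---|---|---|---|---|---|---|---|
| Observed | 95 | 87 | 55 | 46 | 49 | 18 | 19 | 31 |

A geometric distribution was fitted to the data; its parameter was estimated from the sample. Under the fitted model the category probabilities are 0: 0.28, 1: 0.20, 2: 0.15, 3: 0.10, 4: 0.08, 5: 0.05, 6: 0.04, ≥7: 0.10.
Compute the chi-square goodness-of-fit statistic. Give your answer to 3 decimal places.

Expected counts E_i = n·p_i: 400×0.28 = 112, 400×0.20 = 80, 400×0.15 = 60, 400×0.10 = 40, 400×0.08 = 32, 400×0.05 = 20, 400×0.04 = 16, 400×0.10 = 40.
χ² = (95−112)²/112 + (87−80)²/80 + (55−60)²/60 + (46−40)²/40 + (49−32)²/32 + (18−20)²/20 + (19−16)²/16 + (31−40)²/40
   = 2.5804 + 0.6125 + 0.4167 + 0.9000 + 9.0313 + 0.2000 + 0.5625 + 2.0250
Sum = 16.328

16.328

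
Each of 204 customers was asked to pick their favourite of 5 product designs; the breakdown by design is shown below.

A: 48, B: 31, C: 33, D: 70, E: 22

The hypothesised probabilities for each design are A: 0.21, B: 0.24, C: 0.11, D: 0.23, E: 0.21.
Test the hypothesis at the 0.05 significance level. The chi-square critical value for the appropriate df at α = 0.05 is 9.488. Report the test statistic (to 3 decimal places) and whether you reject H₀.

33.670; reject

Expected counts E_i = n·p_i: 204×0.21 = 42.84, 204×0.24 = 48.96, 204×0.11 = 22.44, 204×0.23 = 46.92, 204×0.21 = 42.84.
cat         O        E   (O−E)²/E
A          48    42.84     0.6215
B          31    48.96     6.5883
C          33    22.44     4.9694
D          70    46.92    11.3531
E          22    42.84    10.1379
Sum = 33.670
df = 4. Since 33.670 > 9.488, we reject H₀.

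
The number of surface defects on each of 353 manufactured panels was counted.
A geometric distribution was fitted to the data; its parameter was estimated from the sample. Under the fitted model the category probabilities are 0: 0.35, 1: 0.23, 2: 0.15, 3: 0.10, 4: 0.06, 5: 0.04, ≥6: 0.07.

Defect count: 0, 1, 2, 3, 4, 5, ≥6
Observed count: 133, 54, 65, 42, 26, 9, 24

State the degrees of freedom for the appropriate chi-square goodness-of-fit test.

There are k = 7 categories and 1 parameter estimated from the data, so df = 7 − 1 − 1 = 5.

5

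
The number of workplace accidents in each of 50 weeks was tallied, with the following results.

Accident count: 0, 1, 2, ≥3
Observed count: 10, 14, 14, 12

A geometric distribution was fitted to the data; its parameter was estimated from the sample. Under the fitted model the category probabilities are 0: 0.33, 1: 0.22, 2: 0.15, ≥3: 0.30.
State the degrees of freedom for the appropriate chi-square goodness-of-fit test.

2

There are k = 4 categories and 1 parameter estimated from the data, so df = 4 − 1 − 1 = 2.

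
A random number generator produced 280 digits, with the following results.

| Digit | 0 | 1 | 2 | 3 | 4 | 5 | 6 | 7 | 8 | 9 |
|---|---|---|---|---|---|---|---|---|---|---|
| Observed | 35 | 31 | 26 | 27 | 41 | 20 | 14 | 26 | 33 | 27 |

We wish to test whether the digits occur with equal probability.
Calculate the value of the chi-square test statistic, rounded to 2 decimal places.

18.64

Under H₀ each category has probability 1/10, so each expected count is 280/10 = 28.
χ² = (35−28)²/28 + (31−28)²/28 + (26−28)²/28 + (27−28)²/28 + (41−28)²/28 + (20−28)²/28 + (14−28)²/28 + (26−28)²/28 + (33−28)²/28 + (27−28)²/28
   = 1.750 + 0.321 + 0.143 + 0.036 + 6.036 + 2.286 + 7.000 + 0.143 + 0.893 + 0.036
Sum = 18.64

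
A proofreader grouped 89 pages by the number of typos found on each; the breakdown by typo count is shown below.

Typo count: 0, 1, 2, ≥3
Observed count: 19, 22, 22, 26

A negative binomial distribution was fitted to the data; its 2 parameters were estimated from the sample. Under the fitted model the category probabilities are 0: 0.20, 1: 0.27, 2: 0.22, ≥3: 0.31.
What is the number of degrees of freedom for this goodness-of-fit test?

1

There are k = 4 categories and 2 parameters estimated from the data, so df = 4 − 1 − 2 = 1.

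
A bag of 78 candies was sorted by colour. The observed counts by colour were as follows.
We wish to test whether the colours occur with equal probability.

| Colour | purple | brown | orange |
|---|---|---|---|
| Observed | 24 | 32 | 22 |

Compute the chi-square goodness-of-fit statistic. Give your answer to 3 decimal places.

2.154

Under H₀ each category has probability 1/3, so each expected count is 78/3 = 26.
purple: (24 − 26)²/26 = 4/26 = 0.1538
brown: (32 − 26)²/26 = 36/26 = 1.3846
orange: (22 − 26)²/26 = 16/26 = 0.6154
Sum = 2.154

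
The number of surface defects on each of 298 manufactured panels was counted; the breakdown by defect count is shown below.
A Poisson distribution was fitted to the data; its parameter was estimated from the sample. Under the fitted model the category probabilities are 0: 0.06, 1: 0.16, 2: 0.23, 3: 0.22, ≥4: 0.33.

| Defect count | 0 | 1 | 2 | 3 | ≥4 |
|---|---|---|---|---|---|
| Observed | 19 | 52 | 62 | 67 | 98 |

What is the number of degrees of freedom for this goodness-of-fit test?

3

There are k = 5 categories and 1 parameter estimated from the data, so df = 5 − 1 − 1 = 3.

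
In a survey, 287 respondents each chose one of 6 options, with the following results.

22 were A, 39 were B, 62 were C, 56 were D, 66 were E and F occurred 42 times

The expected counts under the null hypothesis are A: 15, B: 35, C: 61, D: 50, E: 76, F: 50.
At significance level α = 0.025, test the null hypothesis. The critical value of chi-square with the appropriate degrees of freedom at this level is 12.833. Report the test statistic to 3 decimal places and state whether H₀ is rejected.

χ² = (22−15)²/15 + (39−35)²/35 + (62−61)²/61 + (56−50)²/50 + (66−76)²/76 + (42−50)²/50
   = 3.2667 + 0.4571 + 0.0164 + 0.7200 + 1.3158 + 1.2800
Sum = 7.056
df = 5. Since 7.056 < 12.833, we do not reject H₀.

7.056; do not reject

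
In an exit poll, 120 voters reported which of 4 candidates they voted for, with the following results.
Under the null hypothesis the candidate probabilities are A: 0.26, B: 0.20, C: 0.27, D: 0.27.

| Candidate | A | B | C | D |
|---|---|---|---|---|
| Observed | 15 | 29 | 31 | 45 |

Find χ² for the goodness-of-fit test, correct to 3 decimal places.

14.414

Expected counts E_i = n·p_i: 120×0.26 = 31.2, 120×0.20 = 24, 120×0.27 = 32.4, 120×0.27 = 32.4.
A: (15 − 31.2)²/31.2 = 262.44/31.2 = 8.4115
B: (29 − 24)²/24 = 25/24 = 1.0417
C: (31 − 32.4)²/32.4 = 1.96/32.4 = 0.0605
D: (45 − 32.4)²/32.4 = 158.76/32.4 = 4.9000
Sum = 14.414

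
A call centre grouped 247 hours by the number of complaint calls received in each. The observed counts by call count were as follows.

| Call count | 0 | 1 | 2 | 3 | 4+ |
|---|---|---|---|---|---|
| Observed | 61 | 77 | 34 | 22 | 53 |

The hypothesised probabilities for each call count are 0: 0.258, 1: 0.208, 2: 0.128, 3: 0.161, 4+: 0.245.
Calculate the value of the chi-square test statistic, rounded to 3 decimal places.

Expected counts E_i = n·p_i: 247×0.258 = 63.726, 247×0.208 = 51.376, 247×0.128 = 31.616, 247×0.161 = 39.767, 247×0.245 = 60.515.
cat         O        E   (O−E)²/E
0          61   63.726     0.1166
1          77   51.376    12.7801
2          34   31.616     0.1798
3          22   39.767     7.9379
4+         53   60.515     0.9332
Sum = 21.948

21.948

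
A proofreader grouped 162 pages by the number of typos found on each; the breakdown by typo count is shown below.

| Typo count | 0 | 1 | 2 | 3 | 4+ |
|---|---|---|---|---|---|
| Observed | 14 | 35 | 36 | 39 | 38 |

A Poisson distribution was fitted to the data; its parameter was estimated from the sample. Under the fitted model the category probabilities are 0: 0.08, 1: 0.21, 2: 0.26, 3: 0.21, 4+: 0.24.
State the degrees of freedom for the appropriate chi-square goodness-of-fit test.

There are k = 5 categories and 1 parameter estimated from the data, so df = 5 − 1 − 1 = 3.

3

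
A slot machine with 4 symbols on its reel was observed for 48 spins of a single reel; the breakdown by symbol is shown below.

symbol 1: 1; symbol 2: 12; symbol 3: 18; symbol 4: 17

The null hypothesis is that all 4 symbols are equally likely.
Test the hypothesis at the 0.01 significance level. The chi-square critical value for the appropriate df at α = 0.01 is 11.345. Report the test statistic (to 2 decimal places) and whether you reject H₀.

15.17; reject

Under H₀ each category has probability 1/4, so each expected count is 48/4 = 12.
symbol 1: (1 − 12)²/12 = 121/12 = 10.083
symbol 2: (12 − 12)²/12 = 0/12 = 0.000
symbol 3: (18 − 12)²/12 = 36/12 = 3.000
symbol 4: (17 − 12)²/12 = 25/12 = 2.083
Sum = 15.17
df = 3. Since 15.17 > 11.345, we reject H₀.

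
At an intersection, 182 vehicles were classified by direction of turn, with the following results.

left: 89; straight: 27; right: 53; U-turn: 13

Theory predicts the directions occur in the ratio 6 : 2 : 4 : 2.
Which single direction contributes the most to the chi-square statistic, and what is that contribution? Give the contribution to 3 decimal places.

Ratio total = 14. Expected counts: 182×6/14 = 78, 182×2/14 = 26, 182×4/14 = 52, 182×2/14 = 26.
χ² = (89−78)²/78 + (27−26)²/26 + (53−52)²/52 + (13−26)²/26
   = 1.5513 + 0.0385 + 0.0192 + 6.5000
The largest term is for U-turn: 6.500.

U-turn, 6.500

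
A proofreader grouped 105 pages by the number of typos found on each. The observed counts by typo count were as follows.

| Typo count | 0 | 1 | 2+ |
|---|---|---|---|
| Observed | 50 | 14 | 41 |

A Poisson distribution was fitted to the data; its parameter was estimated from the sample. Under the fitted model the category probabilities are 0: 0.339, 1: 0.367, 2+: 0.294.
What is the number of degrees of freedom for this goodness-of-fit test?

1

There are k = 3 categories and 1 parameter estimated from the data, so df = 3 − 1 − 1 = 1.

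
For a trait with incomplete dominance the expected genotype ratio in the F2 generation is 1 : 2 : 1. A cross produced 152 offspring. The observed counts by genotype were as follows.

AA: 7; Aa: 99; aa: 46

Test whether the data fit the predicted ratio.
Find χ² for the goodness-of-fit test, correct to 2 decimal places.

33.93

Ratio total = 4. Expected counts: 152×1/4 = 38, 152×2/4 = 76, 152×1/4 = 38.
AA: (7 − 38)²/38 = 961/38 = 25.289
Aa: (99 − 76)²/76 = 529/76 = 6.961
aa: (46 − 38)²/38 = 64/38 = 1.684
Sum = 33.93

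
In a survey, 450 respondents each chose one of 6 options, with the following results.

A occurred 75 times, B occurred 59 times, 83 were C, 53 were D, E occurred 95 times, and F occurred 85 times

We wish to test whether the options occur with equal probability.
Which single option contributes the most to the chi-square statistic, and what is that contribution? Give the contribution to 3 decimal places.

D, 6.453

Expected count for each of the 6 categories: 450/6 = 75.
cat         O        E   (O−E)²/E
A          75       75     0.0000
B          59       75     3.4133
C          83       75     0.8533
D          53       75     6.4533
E          95       75     5.3333
F          85       75     1.3333
The largest term is for D: 6.453.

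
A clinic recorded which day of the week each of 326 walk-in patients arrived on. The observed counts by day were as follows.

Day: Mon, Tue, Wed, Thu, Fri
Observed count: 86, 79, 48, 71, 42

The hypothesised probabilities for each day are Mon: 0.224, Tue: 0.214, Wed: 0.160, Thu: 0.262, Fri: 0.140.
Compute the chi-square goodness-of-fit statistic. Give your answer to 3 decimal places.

Expected counts E_i = n·p_i: 326×0.224 = 73.024, 326×0.214 = 69.764, 326×0.160 = 52.16, 326×0.262 = 85.412, 326×0.140 = 45.64.
Mon: (86 − 73.024)²/73.024 = 168.376576/73.024 = 2.3058
Tue: (79 − 69.764)²/69.764 = 85.303696/69.764 = 1.2227
Wed: (48 − 52.16)²/52.16 = 17.3056/52.16 = 0.3318
Thu: (71 − 85.412)²/85.412 = 207.705744/85.412 = 2.4318
Fri: (42 − 45.64)²/45.64 = 13.2496/45.64 = 0.2903
Sum = 6.582

6.582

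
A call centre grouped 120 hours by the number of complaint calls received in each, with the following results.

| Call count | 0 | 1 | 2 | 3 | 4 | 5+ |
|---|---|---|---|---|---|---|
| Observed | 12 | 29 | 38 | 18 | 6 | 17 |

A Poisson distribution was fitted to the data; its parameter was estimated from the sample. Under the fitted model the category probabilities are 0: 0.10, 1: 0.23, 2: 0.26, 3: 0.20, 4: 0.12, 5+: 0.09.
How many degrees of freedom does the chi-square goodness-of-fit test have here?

There are k = 6 categories and 1 parameter estimated from the data, so df = 6 − 1 − 1 = 4.

4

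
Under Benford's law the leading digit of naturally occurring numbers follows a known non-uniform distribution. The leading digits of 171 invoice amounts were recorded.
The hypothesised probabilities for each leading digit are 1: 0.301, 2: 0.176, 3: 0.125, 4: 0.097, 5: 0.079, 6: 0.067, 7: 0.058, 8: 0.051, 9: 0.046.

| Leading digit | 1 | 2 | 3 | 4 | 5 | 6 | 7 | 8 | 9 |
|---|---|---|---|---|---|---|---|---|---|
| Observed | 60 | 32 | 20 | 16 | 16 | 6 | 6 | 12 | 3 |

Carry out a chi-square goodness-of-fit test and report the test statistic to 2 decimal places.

Expected counts E_i = n·p_i: 171×0.301 = 51.471, 171×0.176 = 30.096, 171×0.125 = 21.375, 171×0.097 = 16.587, 171×0.079 = 13.509, 171×0.067 = 11.457, 171×0.058 = 9.918, 171×0.051 = 8.721, 171×0.046 = 7.866.
χ² = (60−51.471)²/51.471 + (32−30.096)²/30.096 + (20−21.375)²/21.375 + (16−16.587)²/16.587 + (16−13.509)²/13.509 + (6−11.457)²/11.457 + (6−9.918)²/9.918 + (12−8.721)²/8.721 + (3−7.866)²/7.866
   = 1.413 + 0.120 + 0.088 + 0.021 + 0.459 + 2.599 + 1.548 + 1.233 + 3.010
Sum = 10.49

10.49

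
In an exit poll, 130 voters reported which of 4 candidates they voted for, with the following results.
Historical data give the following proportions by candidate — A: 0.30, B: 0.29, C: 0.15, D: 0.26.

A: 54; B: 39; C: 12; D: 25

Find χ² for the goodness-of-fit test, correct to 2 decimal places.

10.99

Expected counts E_i = n·p_i: 130×0.30 = 39, 130×0.29 = 37.7, 130×0.15 = 19.5, 130×0.26 = 33.8.
A: (54 − 39)²/39 = 225/39 = 5.769
B: (39 − 37.7)²/37.7 = 1.69/37.7 = 0.045
C: (12 − 19.5)²/19.5 = 56.25/19.5 = 2.885
D: (25 − 33.8)²/33.8 = 77.44/33.8 = 2.291
Sum = 10.99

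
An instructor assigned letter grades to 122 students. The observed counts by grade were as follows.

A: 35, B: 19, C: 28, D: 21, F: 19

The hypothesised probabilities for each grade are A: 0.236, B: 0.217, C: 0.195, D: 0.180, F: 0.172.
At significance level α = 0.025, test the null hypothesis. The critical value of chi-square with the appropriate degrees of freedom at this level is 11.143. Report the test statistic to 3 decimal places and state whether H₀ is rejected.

Expected counts E_i = n·p_i: 122×0.236 = 28.792, 122×0.217 = 26.474, 122×0.195 = 23.79, 122×0.180 = 21.96, 122×0.172 = 20.984.
cat         O        E   (O−E)²/E
A          35   28.792     1.3385
B          19   26.474     2.1100
C          28    23.79     0.7450
D          21    21.96     0.0420
F          19   20.984     0.1876
Sum = 4.423
df = 4. Since 4.423 < 11.143, we do not reject H₀.

4.423; do not reject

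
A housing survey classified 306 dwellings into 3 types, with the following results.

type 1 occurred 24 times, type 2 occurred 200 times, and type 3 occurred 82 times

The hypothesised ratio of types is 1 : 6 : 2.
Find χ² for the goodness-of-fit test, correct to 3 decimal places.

5.902

Ratio total = 9. Expected counts: 306×1/9 = 34, 306×6/9 = 204, 306×2/9 = 68.
cat         O        E   (O−E)²/E
type 1     24       34     2.9412
type 2    200      204     0.0784
type 3     82       68     2.8824
Sum = 5.902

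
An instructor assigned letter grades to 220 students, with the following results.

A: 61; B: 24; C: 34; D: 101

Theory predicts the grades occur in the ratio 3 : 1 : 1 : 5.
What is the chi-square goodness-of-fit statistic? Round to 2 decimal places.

7.84

Ratio total = 10. Expected counts: 220×3/10 = 66, 220×1/10 = 22, 220×1/10 = 22, 220×5/10 = 110.
χ² = (61−66)²/66 + (24−22)²/22 + (34−22)²/22 + (101−110)²/110
   = 0.379 + 0.182 + 6.545 + 0.736
Sum = 7.84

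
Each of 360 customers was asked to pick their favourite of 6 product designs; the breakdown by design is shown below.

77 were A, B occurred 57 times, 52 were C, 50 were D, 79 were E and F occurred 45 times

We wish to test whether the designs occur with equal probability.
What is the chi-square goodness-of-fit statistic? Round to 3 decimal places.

17.467

Under H₀ each category has probability 1/6, so each expected count is 360/6 = 60.
cat         O        E   (O−E)²/E
A          77       60     4.8167
B          57       60     0.1500
C          52       60     1.0667
D          50       60     1.6667
E          79       60     6.0167
F          45       60     3.7500
Sum = 17.467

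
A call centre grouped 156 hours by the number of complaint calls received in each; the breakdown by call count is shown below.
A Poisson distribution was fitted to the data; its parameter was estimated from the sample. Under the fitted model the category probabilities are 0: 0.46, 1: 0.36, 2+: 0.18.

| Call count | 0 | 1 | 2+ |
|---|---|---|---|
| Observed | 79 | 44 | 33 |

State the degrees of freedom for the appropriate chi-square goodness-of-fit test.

There are k = 3 categories and 1 parameter estimated from the data, so df = 3 − 1 − 1 = 1.

1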